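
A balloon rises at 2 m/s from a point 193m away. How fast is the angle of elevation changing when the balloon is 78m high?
0.008908 rad/s

tan(θ) = y/193
sec²(θ) · dθ/dt = (1/193) · dy/dt
dθ/dt = cos²(θ)/193 · 2 = 193/(193² + 78²) · 2
dθ/dt = 0.008908 rad/s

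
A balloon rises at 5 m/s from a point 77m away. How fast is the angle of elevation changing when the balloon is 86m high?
0.028893 rad/s

tan(θ) = y/77
sec²(θ) · dθ/dt = (1/77) · dy/dt
dθ/dt = cos²(θ)/77 · 5 = 77/(77² + 86²) · 5
dθ/dt = 0.028893 rad/s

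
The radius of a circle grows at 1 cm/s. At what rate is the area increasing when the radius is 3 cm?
6π cm²/s

A = πr²
dA/dt = 2πr · dr/dt = 2π(3)(1) = 6π cm²/s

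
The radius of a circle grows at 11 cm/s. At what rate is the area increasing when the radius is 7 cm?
154π cm²/s

A = πr²
dA/dt = 2πr · dr/dt = 2π(7)(11) = 154π cm²/s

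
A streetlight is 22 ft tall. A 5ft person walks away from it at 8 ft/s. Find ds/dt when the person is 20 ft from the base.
40/17 ft/s

By similar triangles: 22/(x+s) = 5/s
Solving: s = 5x/17
ds/dt = 5/17 · dx/dt = 5/17 · 8 = 40/17 ft/s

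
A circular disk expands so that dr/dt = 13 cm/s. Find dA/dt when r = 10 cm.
260π cm²/s

A = πr²
dA/dt = 2πr · dr/dt = 2π(10)(13) = 260π cm²/s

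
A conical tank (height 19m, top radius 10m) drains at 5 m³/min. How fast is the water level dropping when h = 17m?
361/(5780π) ≈ 0.01988 m/min

r/h = 10/19, so r = (10/19)h
V = (1/3)πr²h = (1/3)π((10/19)h)²h = (100/1083)πh³
dV/dh = (100/361)πh²
dh/dt = (dV/dt)/(dV/dh) = -5/((100/361)π·17²) = -361/(5780π) m/min
The level is dropping at 361/(5780π) ≈ 0.01988 m/min.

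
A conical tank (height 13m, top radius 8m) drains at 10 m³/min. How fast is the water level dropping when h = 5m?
169/(160π) ≈ 0.3362 m/min

r/h = 8/13, so r = (8/13)h
V = (1/3)πr²h = (1/3)π((8/13)h)²h = (64/507)πh³
dV/dh = (64/169)πh²
dh/dt = (dV/dt)/(dV/dh) = -10/((64/169)π·5²) = -169/(160π) m/min
The level is dropping at 169/(160π) ≈ 0.3362 m/min.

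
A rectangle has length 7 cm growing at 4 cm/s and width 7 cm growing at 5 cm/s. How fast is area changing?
63 cm²/s

A = lw
dA/dt = w·dl/dt + l·dw/dt = 7·4 + 7·5 = 63 cm²/s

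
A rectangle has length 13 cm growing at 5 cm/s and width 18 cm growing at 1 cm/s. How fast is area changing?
103 cm²/s

A = lw
dA/dt = w·dl/dt + l·dw/dt = 18·5 + 13·1 = 103 cm²/s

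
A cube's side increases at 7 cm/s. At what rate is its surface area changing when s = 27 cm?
2268 cm²/s

A = 6s²
dA/dt = 12s · ds/dt = 12·27·7 = 2268 cm²/s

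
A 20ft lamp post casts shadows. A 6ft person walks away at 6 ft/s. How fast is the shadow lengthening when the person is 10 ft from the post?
18/7 ft/s

By similar triangles: 20/(x+s) = 6/s
Solving: s = 6x/14
ds/dt = 6/14 · dx/dt = 3/7 · 6 = 18/7 ft/s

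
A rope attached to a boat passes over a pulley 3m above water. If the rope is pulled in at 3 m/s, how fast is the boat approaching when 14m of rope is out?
42√187/187 ≈ 3.071 m/s

rope² = x² + 3²
x = √(14² - 3²) = √187
dx/dt = (rope/x) · d(rope)/dt = (14/√187) · (-3) = -42√187/187 m/s
The boat approaches at 42√187/187 ≈ 3.071 m/s.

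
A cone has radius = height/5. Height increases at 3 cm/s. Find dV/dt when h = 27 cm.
2187π/25 cm³/s

V = (1/3)π(h/5)²h = πh³/75
dV/dt = πh²/25 · 3
At h = 27: dV/dt = 2187π/25 cm³/s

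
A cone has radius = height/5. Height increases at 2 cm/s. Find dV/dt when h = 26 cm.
1352π/25 cm³/s

V = (1/3)π(h/5)²h = πh³/75
dV/dt = πh²/25 · 2
At h = 26: dV/dt = 1352π/25 cm³/s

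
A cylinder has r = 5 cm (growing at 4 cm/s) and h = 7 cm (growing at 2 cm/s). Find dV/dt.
330π cm³/s

V = πr²h
dV/dt = 2πrh·dr/dt + πr²·dh/dt
= 2π(5)(7)(4) + π(5)²(2)
= 330π cm³/s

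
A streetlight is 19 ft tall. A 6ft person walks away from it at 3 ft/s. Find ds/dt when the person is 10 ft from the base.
18/13 ft/s

By similar triangles: 19/(x+s) = 6/s
Solving: s = 6x/13
ds/dt = 6/13 · dx/dt = 6/13 · 3 = 18/13 ft/s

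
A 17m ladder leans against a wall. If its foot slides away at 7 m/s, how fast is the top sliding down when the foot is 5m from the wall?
35√66/132 ≈ 2.154 m/s

x² + y² = 17²
2x·dx/dt + 2y·dy/dt = 0
dy/dt = -x/y · dx/dt = -5/(2√66) · 7 = -35√66/132 m/s
The top is descending at 35√66/132 ≈ 2.154 m/s.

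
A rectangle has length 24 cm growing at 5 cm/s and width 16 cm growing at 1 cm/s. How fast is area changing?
104 cm²/s

A = lw
dA/dt = w·dl/dt + l·dw/dt = 16·5 + 24·1 = 104 cm²/s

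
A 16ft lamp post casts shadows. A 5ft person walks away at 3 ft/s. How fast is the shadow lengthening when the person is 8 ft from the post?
15/11 ft/s

By similar triangles: 16/(x+s) = 5/s
Solving: s = 5x/11
ds/dt = 5/11 · dx/dt = 5/11 · 3 = 15/11 ft/s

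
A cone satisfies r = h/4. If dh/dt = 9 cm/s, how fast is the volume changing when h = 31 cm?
8649π/16 cm³/s

V = (1/3)π(h/4)²h = πh³/48
dV/dt = πh²/16 · 9
At h = 31: dV/dt = 8649π/16 cm³/s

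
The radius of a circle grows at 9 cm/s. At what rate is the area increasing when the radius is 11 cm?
198π cm²/s

A = πr²
dA/dt = 2πr · dr/dt = 2π(11)(9) = 198π cm²/s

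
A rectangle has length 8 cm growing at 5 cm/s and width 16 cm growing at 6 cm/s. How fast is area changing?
128 cm²/s

A = lw
dA/dt = w·dl/dt + l·dw/dt = 16·5 + 8·6 = 128 cm²/s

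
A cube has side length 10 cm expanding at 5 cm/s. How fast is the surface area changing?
600 cm²/s

A = 6s²
dA/dt = 12s · ds/dt = 12·10·5 = 600 cm²/s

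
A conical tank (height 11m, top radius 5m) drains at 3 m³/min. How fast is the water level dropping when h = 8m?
363/(1600π) ≈ 0.07222 m/min

r/h = 5/11, so r = (5/11)h
V = (1/3)πr²h = (1/3)π((5/11)h)²h = (25/363)πh³
dV/dh = (25/121)πh²
dh/dt = (dV/dt)/(dV/dh) = -3/((25/121)π·8²) = -363/(1600π) m/min
The level is dropping at 363/(1600π) ≈ 0.07222 m/min.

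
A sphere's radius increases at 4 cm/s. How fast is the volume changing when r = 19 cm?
5776π cm³/s

V = (4/3)πr³
dV/dt = dV/dr · dr/dt = 4πr² · 4
At r = 19: dV/dt = 5776π cm³/s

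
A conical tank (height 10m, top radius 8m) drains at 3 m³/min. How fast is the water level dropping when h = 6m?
25/(192π) ≈ 0.04145 m/min

r/h = 8/10, so r = (4/5)h
V = (1/3)πr²h = (1/3)π((4/5)h)²h = (16/75)πh³
dV/dh = (16/25)πh²
dh/dt = (dV/dt)/(dV/dh) = -3/((16/25)π·6²) = -25/(192π) m/min
The level is dropping at 25/(192π) ≈ 0.04145 m/min.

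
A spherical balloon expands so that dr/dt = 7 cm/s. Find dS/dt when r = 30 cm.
1680π cm²/s

S = 4πr²
dS/dt = dS/dr · dr/dt = 8πr · 7
At r = 30: dS/dt = 1680π cm²/s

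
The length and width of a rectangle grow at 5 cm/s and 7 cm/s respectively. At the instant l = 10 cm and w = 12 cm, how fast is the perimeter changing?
24 cm/s

P = 2(l + w)
dP/dt = 2(dl/dt + dw/dt) = 2(5 + 7) = 24 cm/s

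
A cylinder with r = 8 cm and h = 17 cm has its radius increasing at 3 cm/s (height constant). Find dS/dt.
198π cm²/s

S = 2πrh + 2πr² (lateral + bases)
dS/dt = (2πh + 4πr)·dr/dt = (2π·17 + 4π·8)·3
= 198π cm²/s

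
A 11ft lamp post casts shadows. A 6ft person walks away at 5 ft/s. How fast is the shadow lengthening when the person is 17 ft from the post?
6 ft/s

By similar triangles: 11/(x+s) = 6/s
Solving: s = 6x/5
ds/dt = 6/5 · dx/dt = 6/5 · 5 = 6 ft/s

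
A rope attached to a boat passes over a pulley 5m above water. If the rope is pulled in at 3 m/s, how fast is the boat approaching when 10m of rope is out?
2√3 ≈ 3.464 m/s

rope² = x² + 5²
x = √(10² - 5²) = 5√3
dx/dt = (rope/x) · d(rope)/dt = (10/(5√3)) · (-3) = -2√3 m/s
The boat approaches at 2√3 ≈ 3.464 m/s.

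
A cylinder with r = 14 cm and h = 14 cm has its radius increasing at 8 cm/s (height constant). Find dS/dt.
672π cm²/s

S = 2πrh + 2πr² (lateral + bases)
dS/dt = (2πh + 4πr)·dr/dt = (2π·14 + 4π·14)·8
= 672π cm²/s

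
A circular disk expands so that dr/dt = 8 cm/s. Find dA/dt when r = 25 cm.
400π cm²/s

A = πr²
dA/dt = 2πr · dr/dt = 2π(25)(8) = 400π cm²/s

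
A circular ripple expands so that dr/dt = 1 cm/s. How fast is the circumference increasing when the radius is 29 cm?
2π cm/s

C = 2πr
dC/dt = 2π · dr/dt = 2π · 1 = 2π cm/s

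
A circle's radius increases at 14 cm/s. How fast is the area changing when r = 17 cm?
476π cm²/s

A = πr²
dA/dt = 2πr · dr/dt = 2π(17)(14) = 476π cm²/s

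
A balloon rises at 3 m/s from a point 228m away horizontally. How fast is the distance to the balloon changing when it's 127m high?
381√68113/68113 ≈ 1.46 m/s

z² = 228² + y²
z = √(228² + 127²) = √68113
dz/dt = y/z · dy/dt = 127/√68113 · 3 = 381√68113/68113 ≈ 1.46 m/s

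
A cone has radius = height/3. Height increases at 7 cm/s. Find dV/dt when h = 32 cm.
7168π/9 cm³/s

V = (1/3)π(h/3)²h = πh³/27
dV/dt = πh²/9 · 7
At h = 32: dV/dt = 7168π/9 cm³/s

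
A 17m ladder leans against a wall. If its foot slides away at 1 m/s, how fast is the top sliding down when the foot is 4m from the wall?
4√273/273 ≈ 0.2421 m/s

x² + y² = 17²
2x·dx/dt + 2y·dy/dt = 0
dy/dt = -x/y · dx/dt = -4/√273 · 1 = -4√273/273 m/s
The top is descending at 4√273/273 ≈ 0.2421 m/s.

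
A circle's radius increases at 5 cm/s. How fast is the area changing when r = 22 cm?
220π cm²/s

A = πr²
dA/dt = 2πr · dr/dt = 2π(22)(5) = 220π cm²/s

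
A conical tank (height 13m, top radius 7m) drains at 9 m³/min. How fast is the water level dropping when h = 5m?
1521/(1225π) ≈ 0.3952 m/min

r/h = 7/13, so r = (7/13)h
V = (1/3)πr²h = (1/3)π((7/13)h)²h = (49/507)πh³
dV/dh = (49/169)πh²
dh/dt = (dV/dt)/(dV/dh) = -9/((49/169)π·5²) = -1521/(1225π) m/min
The level is dropping at 1521/(1225π) ≈ 0.3952 m/min.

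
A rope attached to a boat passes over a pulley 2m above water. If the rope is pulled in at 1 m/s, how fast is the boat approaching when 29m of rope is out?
29√93/279 ≈ 1.002 m/s

rope² = x² + 2²
x = √(29² - 2²) = 3√93
dx/dt = (rope/x) · d(rope)/dt = (29/(3√93)) · (-1) = -29√93/279 m/s
The boat approaches at 29√93/279 ≈ 1.002 m/s.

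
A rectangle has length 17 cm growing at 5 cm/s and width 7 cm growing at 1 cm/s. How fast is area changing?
52 cm²/s

A = lw
dA/dt = w·dl/dt + l·dw/dt = 7·5 + 17·1 = 52 cm²/s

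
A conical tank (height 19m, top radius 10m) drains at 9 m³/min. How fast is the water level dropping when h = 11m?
3249/(12100π) ≈ 0.08547 m/min

r/h = 10/19, so r = (10/19)h
V = (1/3)πr²h = (1/3)π((10/19)h)²h = (100/1083)πh³
dV/dh = (100/361)πh²
dh/dt = (dV/dt)/(dV/dh) = -9/((100/361)π·11²) = -3249/(12100π) m/min
The level is dropping at 3249/(12100π) ≈ 0.08547 m/min.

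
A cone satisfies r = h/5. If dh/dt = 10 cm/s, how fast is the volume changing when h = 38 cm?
2888π/5 cm³/s

V = (1/3)π(h/5)²h = πh³/75
dV/dt = πh²/25 · 10
At h = 38: dV/dt = 2888π/5 cm³/s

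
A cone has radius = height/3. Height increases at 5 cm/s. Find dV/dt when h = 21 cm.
245π cm³/s

V = (1/3)π(h/3)²h = πh³/27
dV/dt = πh²/9 · 5
At h = 21: dV/dt = 245π cm³/s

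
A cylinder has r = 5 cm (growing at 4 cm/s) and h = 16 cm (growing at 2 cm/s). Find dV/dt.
690π cm³/s

V = πr²h
dV/dt = 2πrh·dr/dt + πr²·dh/dt
= 2π(5)(16)(4) + π(5)²(2)
= 690π cm³/s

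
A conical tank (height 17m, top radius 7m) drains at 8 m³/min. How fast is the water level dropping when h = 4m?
289/(98π) ≈ 0.9387 m/min

r/h = 7/17, so r = (7/17)h
V = (1/3)πr²h = (1/3)π((7/17)h)²h = (49/867)πh³
dV/dh = (49/289)πh²
dh/dt = (dV/dt)/(dV/dh) = -8/((49/289)π·4²) = -289/(98π) m/min
The level is dropping at 289/(98π) ≈ 0.9387 m/min.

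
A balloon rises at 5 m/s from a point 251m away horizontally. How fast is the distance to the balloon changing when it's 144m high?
720√83737/83737 ≈ 2.488 m/s

z² = 251² + y²
z = √(251² + 144²) = √83737
dz/dt = y/z · dy/dt = 144/√83737 · 5 = 720√83737/83737 ≈ 2.488 m/s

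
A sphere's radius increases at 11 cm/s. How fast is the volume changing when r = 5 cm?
1100π cm³/s

V = (4/3)πr³
dV/dt = dV/dr · dr/dt = 4πr² · 11
At r = 5: dV/dt = 1100π cm³/s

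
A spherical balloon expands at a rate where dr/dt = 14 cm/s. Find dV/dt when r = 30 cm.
50400π cm³/s

V = (4/3)πr³
dV/dt = dV/dr · dr/dt = 4πr² · 14
At r = 30: dV/dt = 50400π cm³/s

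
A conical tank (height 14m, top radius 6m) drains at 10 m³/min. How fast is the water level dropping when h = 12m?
245/(648π) ≈ 0.1203 m/min

r/h = 6/14, so r = (3/7)h
V = (1/3)πr²h = (1/3)π((3/7)h)²h = (3/49)πh³
dV/dh = (9/49)πh²
dh/dt = (dV/dt)/(dV/dh) = -10/((9/49)π·12²) = -245/(648π) m/min
The level is dropping at 245/(648π) ≈ 0.1203 m/min.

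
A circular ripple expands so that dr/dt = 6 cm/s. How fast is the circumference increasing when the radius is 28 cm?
12π cm/s

C = 2πr
dC/dt = 2π · dr/dt = 2π · 6 = 12π cm/s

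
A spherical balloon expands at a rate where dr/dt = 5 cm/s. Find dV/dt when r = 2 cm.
80π cm³/s

V = (4/3)πr³
dV/dt = dV/dr · dr/dt = 4πr² · 5
At r = 2: dV/dt = 80π cm³/s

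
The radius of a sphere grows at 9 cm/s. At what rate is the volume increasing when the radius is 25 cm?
22500π cm³/s

V = (4/3)πr³
dV/dt = dV/dr · dr/dt = 4πr² · 9
At r = 25: dV/dt = 22500π cm³/s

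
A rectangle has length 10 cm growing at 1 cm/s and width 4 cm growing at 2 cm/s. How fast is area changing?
24 cm²/s

A = lw
dA/dt = w·dl/dt + l·dw/dt = 4·1 + 10·2 = 24 cm²/s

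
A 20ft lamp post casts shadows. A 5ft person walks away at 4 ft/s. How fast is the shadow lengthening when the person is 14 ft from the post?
4/3 ft/s

By similar triangles: 20/(x+s) = 5/s
Solving: s = 5x/15
ds/dt = 5/15 · dx/dt = 1/3 · 4 = 4/3 ft/s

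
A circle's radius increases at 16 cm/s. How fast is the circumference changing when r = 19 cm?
32π cm/s

C = 2πr
dC/dt = 2π · dr/dt = 2π · 16 = 32π cm/s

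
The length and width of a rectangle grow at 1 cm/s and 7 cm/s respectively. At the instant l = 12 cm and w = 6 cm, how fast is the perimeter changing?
16 cm/s

P = 2(l + w)
dP/dt = 2(dl/dt + dw/dt) = 2(1 + 7) = 16 cm/s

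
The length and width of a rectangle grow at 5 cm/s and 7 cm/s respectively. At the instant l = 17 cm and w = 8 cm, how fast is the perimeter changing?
24 cm/s

P = 2(l + w)
dP/dt = 2(dl/dt + dw/dt) = 2(5 + 7) = 24 cm/s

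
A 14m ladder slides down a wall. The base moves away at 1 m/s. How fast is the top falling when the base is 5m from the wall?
5√19/57 ≈ 0.3824 m/s

x² + y² = 14²
2x·dx/dt + 2y·dy/dt = 0
dy/dt = -x/y · dx/dt = -5/(3√19) · 1 = -5√19/57 m/s
The top is descending at 5√19/57 ≈ 0.3824 m/s.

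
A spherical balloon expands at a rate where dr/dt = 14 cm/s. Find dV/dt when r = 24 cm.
32256π cm³/s

V = (4/3)πr³
dV/dt = dV/dr · dr/dt = 4πr² · 14
At r = 24: dV/dt = 32256π cm³/s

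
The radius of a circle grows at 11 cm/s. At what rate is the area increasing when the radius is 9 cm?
198π cm²/s

A = πr²
dA/dt = 2πr · dr/dt = 2π(9)(11) = 198π cm²/s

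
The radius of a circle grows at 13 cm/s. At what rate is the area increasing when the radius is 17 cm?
442π cm²/s

A = πr²
dA/dt = 2πr · dr/dt = 2π(17)(13) = 442π cm²/s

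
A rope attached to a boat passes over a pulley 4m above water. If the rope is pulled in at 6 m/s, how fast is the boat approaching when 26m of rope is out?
26√165/55 ≈ 6.072 m/s

rope² = x² + 4²
x = √(26² - 4²) = 2√165
dx/dt = (rope/x) · d(rope)/dt = (26/(2√165)) · (-6) = -26√165/55 m/s
The boat approaches at 26√165/55 ≈ 6.072 m/s.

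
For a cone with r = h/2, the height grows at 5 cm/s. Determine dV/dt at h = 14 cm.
245π cm³/s

V = (1/3)π(h/2)²h = πh³/12
dV/dt = πh²/4 · 5
At h = 14: dV/dt = 245π cm³/s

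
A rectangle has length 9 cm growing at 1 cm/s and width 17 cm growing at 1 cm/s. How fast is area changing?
26 cm²/s

A = lw
dA/dt = w·dl/dt + l·dw/dt = 17·1 + 9·1 = 26 cm²/s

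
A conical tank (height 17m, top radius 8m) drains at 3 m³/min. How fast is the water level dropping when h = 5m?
867/(1600π) ≈ 0.1725 m/min

r/h = 8/17, so r = (8/17)h
V = (1/3)πr²h = (1/3)π((8/17)h)²h = (64/867)πh³
dV/dh = (64/289)πh²
dh/dt = (dV/dt)/(dV/dh) = -3/((64/289)π·5²) = -867/(1600π) m/min
The level is dropping at 867/(1600π) ≈ 0.1725 m/min.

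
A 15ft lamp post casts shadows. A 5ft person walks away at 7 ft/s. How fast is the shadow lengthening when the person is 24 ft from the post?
7/2 ft/s

By similar triangles: 15/(x+s) = 5/s
Solving: s = 5x/10
ds/dt = 5/10 · dx/dt = 1/2 · 7 = 7/2 ft/s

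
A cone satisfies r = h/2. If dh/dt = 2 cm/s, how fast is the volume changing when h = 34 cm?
578π cm³/s

V = (1/3)π(h/2)²h = πh³/12
dV/dt = πh²/4 · 2
At h = 34: dV/dt = 578π cm³/s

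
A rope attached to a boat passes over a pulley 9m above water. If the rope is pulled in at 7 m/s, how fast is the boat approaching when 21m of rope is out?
49√10/20 ≈ 7.748 m/s

rope² = x² + 9²
x = √(21² - 9²) = 6√10
dx/dt = (rope/x) · d(rope)/dt = (21/(6√10)) · (-7) = -49√10/20 m/s
The boat approaches at 49√10/20 ≈ 7.748 m/s.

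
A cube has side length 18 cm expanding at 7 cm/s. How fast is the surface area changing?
1512 cm²/s

A = 6s²
dA/dt = 12s · ds/dt = 12·18·7 = 1512 cm²/s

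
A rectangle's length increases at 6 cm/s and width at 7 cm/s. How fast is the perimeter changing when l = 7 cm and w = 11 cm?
26 cm/s

P = 2(l + w)
dP/dt = 2(dl/dt + dw/dt) = 2(6 + 7) = 26 cm/s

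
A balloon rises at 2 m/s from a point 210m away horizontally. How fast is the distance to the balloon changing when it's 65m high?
26√1933/1933 ≈ 0.5914 m/s

z² = 210² + y²
z = √(210² + 65²) = 5√1933
dz/dt = y/z · dy/dt = 65/(5√1933) · 2 = 26√1933/1933 ≈ 0.5914 m/s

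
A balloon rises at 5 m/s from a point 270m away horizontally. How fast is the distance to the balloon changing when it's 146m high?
365√23554/23554 ≈ 2.378 m/s

z² = 270² + y²
z = √(270² + 146²) = 2√23554
dz/dt = y/z · dy/dt = 146/(2√23554) · 5 = 365√23554/23554 ≈ 2.378 m/s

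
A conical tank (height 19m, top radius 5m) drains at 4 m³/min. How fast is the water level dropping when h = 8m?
361/(400π) ≈ 0.2873 m/min

r/h = 5/19, so r = (5/19)h
V = (1/3)πr²h = (1/3)π((5/19)h)²h = (25/1083)πh³
dV/dh = (25/361)πh²
dh/dt = (dV/dt)/(dV/dh) = -4/((25/361)π·8²) = -361/(400π) m/min
The level is dropping at 361/(400π) ≈ 0.2873 m/min.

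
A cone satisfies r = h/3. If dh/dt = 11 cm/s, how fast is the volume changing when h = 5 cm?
275π/9 cm³/s

V = (1/3)π(h/3)²h = πh³/27
dV/dt = πh²/9 · 11
At h = 5: dV/dt = 275π/9 cm³/s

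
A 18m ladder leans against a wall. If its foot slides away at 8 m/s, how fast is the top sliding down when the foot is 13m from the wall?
104√155/155 ≈ 8.353 m/s

x² + y² = 18²
2x·dx/dt + 2y·dy/dt = 0
dy/dt = -x/y · dx/dt = -13/√155 · 8 = -104√155/155 m/s
The top is descending at 104√155/155 ≈ 8.353 m/s.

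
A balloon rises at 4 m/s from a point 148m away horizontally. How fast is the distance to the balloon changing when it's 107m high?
428√33353/33353 ≈ 2.344 m/s

z² = 148² + y²
z = √(148² + 107²) = √33353
dz/dt = y/z · dy/dt = 107/√33353 · 4 = 428√33353/33353 ≈ 2.344 m/s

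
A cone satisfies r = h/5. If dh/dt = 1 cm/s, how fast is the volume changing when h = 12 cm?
144π/25 cm³/s

V = (1/3)π(h/5)²h = πh³/75
dV/dt = πh²/25 · 1
At h = 12: dV/dt = 144π/25 cm³/s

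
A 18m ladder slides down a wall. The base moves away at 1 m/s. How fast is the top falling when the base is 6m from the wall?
√2/4 ≈ 0.3536 m/s

x² + y² = 18²
2x·dx/dt + 2y·dy/dt = 0
dy/dt = -x/y · dx/dt = -6/(12√2) · 1 = -√2/4 m/s
The top is descending at √2/4 ≈ 0.3536 m/s.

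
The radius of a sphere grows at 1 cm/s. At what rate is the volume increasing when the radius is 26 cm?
2704π cm³/s

V = (4/3)πr³
dV/dt = dV/dr · dr/dt = 4πr² · 1
At r = 26: dV/dt = 2704π cm³/s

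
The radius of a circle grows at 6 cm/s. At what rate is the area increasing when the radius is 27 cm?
324π cm²/s

A = πr²
dA/dt = 2πr · dr/dt = 2π(27)(6) = 324π cm²/s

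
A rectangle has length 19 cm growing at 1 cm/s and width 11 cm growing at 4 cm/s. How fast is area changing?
87 cm²/s

A = lw
dA/dt = w·dl/dt + l·dw/dt = 11·1 + 19·4 = 87 cm²/s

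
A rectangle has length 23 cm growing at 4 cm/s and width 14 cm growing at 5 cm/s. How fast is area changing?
171 cm²/s

A = lw
dA/dt = w·dl/dt + l·dw/dt = 14·4 + 23·5 = 171 cm²/s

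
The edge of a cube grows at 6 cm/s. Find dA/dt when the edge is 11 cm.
792 cm²/s

A = 6s²
dA/dt = 12s · ds/dt = 12·11·6 = 792 cm²/s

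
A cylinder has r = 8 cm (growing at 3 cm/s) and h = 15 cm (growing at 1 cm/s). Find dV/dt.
784π cm³/s

V = πr²h
dV/dt = 2πrh·dr/dt + πr²·dh/dt
= 2π(8)(15)(3) + π(8)²(1)
= 784π cm³/s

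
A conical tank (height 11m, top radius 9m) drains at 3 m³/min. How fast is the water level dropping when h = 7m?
121/(1323π) ≈ 0.02911 m/min

r/h = 9/11, so r = (9/11)h
V = (1/3)πr²h = (1/3)π((9/11)h)²h = (27/121)πh³
dV/dh = (81/121)πh²
dh/dt = (dV/dt)/(dV/dh) = -3/((81/121)π·7²) = -121/(1323π) m/min
The level is dropping at 121/(1323π) ≈ 0.02911 m/min.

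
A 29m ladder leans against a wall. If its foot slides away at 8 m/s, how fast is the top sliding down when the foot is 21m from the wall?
42/5 = 8.4 m/s

x² + y² = 29²
2x·dx/dt + 2y·dy/dt = 0
dy/dt = -x/y · dx/dt = -21/20 · 8 = -42/5 m/s
The top is descending at 42/5 = 8.4 m/s.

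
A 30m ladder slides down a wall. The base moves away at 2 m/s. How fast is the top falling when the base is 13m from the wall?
26√731/731 ≈ 0.9616 m/s

x² + y² = 30²
2x·dx/dt + 2y·dy/dt = 0
dy/dt = -x/y · dx/dt = -13/√731 · 2 = -26√731/731 m/s
The top is descending at 26√731/731 ≈ 0.9616 m/s.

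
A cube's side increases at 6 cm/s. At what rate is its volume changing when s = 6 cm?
648 cm³/s

V = s³
dV/dt = 3s² · ds/dt = 3·6²·6 = 648 cm³/s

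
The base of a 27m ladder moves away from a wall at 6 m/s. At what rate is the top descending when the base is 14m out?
84√533/533 ≈ 3.638 m/s

x² + y² = 27²
2x·dx/dt + 2y·dy/dt = 0
dy/dt = -x/y · dx/dt = -14/√533 · 6 = -84√533/533 m/s
The top is descending at 84√533/533 ≈ 3.638 m/s.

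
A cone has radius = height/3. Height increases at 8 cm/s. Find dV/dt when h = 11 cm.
968π/9 cm³/s

V = (1/3)π(h/3)²h = πh³/27
dV/dt = πh²/9 · 8
At h = 11: dV/dt = 968π/9 cm³/s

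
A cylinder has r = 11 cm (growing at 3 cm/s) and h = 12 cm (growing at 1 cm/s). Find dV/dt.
913π cm³/s

V = πr²h
dV/dt = 2πrh·dr/dt + πr²·dh/dt
= 2π(11)(12)(3) + π(11)²(1)
= 913π cm³/s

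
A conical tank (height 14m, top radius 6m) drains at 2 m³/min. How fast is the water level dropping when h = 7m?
2/(9π) ≈ 0.07074 m/min

r/h = 6/14, so r = (3/7)h
V = (1/3)πr²h = (1/3)π((3/7)h)²h = (3/49)πh³
dV/dh = (9/49)πh²
dh/dt = (dV/dt)/(dV/dh) = -2/((9/49)π·7²) = -2/(9π) m/min
The level is dropping at 2/(9π) ≈ 0.07074 m/min.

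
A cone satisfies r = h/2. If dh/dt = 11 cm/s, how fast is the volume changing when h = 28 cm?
2156π cm³/s

V = (1/3)π(h/2)²h = πh³/12
dV/dt = πh²/4 · 11
At h = 28: dV/dt = 2156π cm³/s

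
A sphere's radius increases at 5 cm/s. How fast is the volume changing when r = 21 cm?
8820π cm³/s

V = (4/3)πr³
dV/dt = dV/dr · dr/dt = 4πr² · 5
At r = 21: dV/dt = 8820π cm³/s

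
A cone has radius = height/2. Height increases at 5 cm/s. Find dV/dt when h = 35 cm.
6125π/4 cm³/s

V = (1/3)π(h/2)²h = πh³/12
dV/dt = πh²/4 · 5
At h = 35: dV/dt = 6125π/4 cm³/s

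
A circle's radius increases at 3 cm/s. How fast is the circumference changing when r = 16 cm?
6π cm/s

C = 2πr
dC/dt = 2π · dr/dt = 2π · 3 = 6π cm/s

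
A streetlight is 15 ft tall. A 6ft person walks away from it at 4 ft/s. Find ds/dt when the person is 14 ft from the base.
8/3 ft/s

By similar triangles: 15/(x+s) = 6/s
Solving: s = 6x/9
ds/dt = 6/9 · dx/dt = 2/3 · 4 = 8/3 ft/s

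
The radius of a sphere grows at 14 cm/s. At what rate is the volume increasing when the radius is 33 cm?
60984π cm³/s

V = (4/3)πr³
dV/dt = dV/dr · dr/dt = 4πr² · 14
At r = 33: dV/dt = 60984π cm³/s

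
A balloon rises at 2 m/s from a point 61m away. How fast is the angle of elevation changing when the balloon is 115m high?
0.007199 rad/s

tan(θ) = y/61
sec²(θ) · dθ/dt = (1/61) · dy/dt
dθ/dt = cos²(θ)/61 · 2 = 61/(61² + 115²) · 2
dθ/dt = 0.007199 rad/s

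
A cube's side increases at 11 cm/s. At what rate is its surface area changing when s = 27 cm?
3564 cm²/s

A = 6s²
dA/dt = 12s · ds/dt = 12·27·11 = 3564 cm²/s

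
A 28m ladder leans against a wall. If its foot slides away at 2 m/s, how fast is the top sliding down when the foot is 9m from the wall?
18√703/703 ≈ 0.6789 m/s

x² + y² = 28²
2x·dx/dt + 2y·dy/dt = 0
dy/dt = -x/y · dx/dt = -9/√703 · 2 = -18√703/703 m/s
The top is descending at 18√703/703 ≈ 0.6789 m/s.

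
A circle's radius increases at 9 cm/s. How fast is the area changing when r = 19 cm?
342π cm²/s

A = πr²
dA/dt = 2πr · dr/dt = 2π(19)(9) = 342π cm²/s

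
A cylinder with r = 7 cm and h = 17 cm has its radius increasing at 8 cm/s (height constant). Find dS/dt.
496π cm²/s

S = 2πrh + 2πr² (lateral + bases)
dS/dt = (2πh + 4πr)·dr/dt = (2π·17 + 4π·7)·8
= 496π cm²/s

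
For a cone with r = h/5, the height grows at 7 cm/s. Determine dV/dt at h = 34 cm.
8092π/25 cm³/s

V = (1/3)π(h/5)²h = πh³/75
dV/dt = πh²/25 · 7
At h = 34: dV/dt = 8092π/25 cm³/s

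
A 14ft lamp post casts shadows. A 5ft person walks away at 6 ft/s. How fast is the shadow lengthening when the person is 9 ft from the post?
10/3 ft/s

By similar triangles: 14/(x+s) = 5/s
Solving: s = 5x/9
ds/dt = 5/9 · dx/dt = 5/9 · 6 = 10/3 ft/s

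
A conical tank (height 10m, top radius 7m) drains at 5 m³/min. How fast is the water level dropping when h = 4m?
125/(196π) ≈ 0.203 m/min

r/h = 7/10, so r = (7/10)h
V = (1/3)πr²h = (1/3)π((7/10)h)²h = (49/300)πh³
dV/dh = (49/100)πh²
dh/dt = (dV/dt)/(dV/dh) = -5/((49/100)π·4²) = -125/(196π) m/min
The level is dropping at 125/(196π) ≈ 0.203 m/min.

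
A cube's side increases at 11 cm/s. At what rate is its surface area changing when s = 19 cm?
2508 cm²/s

A = 6s²
dA/dt = 12s · ds/dt = 12·19·11 = 2508 cm²/s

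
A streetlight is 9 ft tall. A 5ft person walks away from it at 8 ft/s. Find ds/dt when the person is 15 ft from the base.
10 ft/s

By similar triangles: 9/(x+s) = 5/s
Solving: s = 5x/4
ds/dt = 5/4 · dx/dt = 5/4 · 8 = 10 ft/s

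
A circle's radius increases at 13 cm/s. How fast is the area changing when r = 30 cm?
780π cm²/s

A = πr²
dA/dt = 2πr · dr/dt = 2π(30)(13) = 780π cm²/s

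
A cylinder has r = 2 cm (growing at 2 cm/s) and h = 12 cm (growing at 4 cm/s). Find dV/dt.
112π cm³/s

V = πr²h
dV/dt = 2πrh·dr/dt + πr²·dh/dt
= 2π(2)(12)(2) + π(2)²(4)
= 112π cm³/s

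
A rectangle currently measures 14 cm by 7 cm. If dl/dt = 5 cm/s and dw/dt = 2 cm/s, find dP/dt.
14 cm/s

P = 2(l + w)
dP/dt = 2(dl/dt + dw/dt) = 2(5 + 2) = 14 cm/s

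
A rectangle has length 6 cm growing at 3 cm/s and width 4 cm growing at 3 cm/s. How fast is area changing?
30 cm²/s

A = lw
dA/dt = w·dl/dt + l·dw/dt = 4·3 + 6·3 = 30 cm²/s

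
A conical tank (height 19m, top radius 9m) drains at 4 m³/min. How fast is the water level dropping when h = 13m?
1444/(13689π) ≈ 0.03358 m/min

r/h = 9/19, so r = (9/19)h
V = (1/3)πr²h = (1/3)π((9/19)h)²h = (27/361)πh³
dV/dh = (81/361)πh²
dh/dt = (dV/dt)/(dV/dh) = -4/((81/361)π·13²) = -1444/(13689π) m/min
The level is dropping at 1444/(13689π) ≈ 0.03358 m/min.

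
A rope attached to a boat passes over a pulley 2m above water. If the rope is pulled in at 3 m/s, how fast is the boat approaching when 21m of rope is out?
63√437/437 ≈ 3.014 m/s

rope² = x² + 2²
x = √(21² - 2²) = √437
dx/dt = (rope/x) · d(rope)/dt = (21/√437) · (-3) = -63√437/437 m/s
The boat approaches at 63√437/437 ≈ 3.014 m/s.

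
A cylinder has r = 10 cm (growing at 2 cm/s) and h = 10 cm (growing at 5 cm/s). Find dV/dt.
900π cm³/s

V = πr²h
dV/dt = 2πrh·dr/dt + πr²·dh/dt
= 2π(10)(10)(2) + π(10)²(5)
= 900π cm³/s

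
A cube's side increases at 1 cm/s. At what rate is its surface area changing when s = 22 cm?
264 cm²/s

A = 6s²
dA/dt = 12s · ds/dt = 12·22·1 = 264 cm²/s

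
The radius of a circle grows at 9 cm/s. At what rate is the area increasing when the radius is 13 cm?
234π cm²/s

A = πr²
dA/dt = 2πr · dr/dt = 2π(13)(9) = 234π cm²/s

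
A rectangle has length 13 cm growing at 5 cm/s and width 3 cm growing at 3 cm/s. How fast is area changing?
54 cm²/s

A = lw
dA/dt = w·dl/dt + l·dw/dt = 3·5 + 13·3 = 54 cm²/s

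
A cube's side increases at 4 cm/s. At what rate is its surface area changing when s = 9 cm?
432 cm²/s

A = 6s²
dA/dt = 12s · ds/dt = 12·9·4 = 432 cm²/s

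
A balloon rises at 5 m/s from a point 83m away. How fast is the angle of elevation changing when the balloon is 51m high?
0.04373 rad/s

tan(θ) = y/83
sec²(θ) · dθ/dt = (1/83) · dy/dt
dθ/dt = cos²(θ)/83 · 5 = 83/(83² + 51²) · 5
dθ/dt = 0.04373 rad/s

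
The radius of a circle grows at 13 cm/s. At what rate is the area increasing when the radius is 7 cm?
182π cm²/s

A = πr²
dA/dt = 2πr · dr/dt = 2π(7)(13) = 182π cm²/s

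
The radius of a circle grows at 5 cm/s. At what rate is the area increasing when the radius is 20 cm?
200π cm²/s

A = πr²
dA/dt = 2πr · dr/dt = 2π(20)(5) = 200π cm²/s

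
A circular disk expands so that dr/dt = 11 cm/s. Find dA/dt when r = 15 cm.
330π cm²/s

A = πr²
dA/dt = 2πr · dr/dt = 2π(15)(11) = 330π cm²/s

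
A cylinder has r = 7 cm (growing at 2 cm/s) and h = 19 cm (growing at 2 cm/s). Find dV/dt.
630π cm³/s

V = πr²h
dV/dt = 2πrh·dr/dt + πr²·dh/dt
= 2π(7)(19)(2) + π(7)²(2)
= 630π cm³/s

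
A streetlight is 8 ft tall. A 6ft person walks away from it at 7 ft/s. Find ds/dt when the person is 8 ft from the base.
21 ft/s

By similar triangles: 8/(x+s) = 6/s
Solving: s = 6x/2
ds/dt = 6/2 · dx/dt = 3 · 7 = 21 ft/s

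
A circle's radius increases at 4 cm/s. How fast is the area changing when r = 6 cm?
48π cm²/s

A = πr²
dA/dt = 2πr · dr/dt = 2π(6)(4) = 48π cm²/s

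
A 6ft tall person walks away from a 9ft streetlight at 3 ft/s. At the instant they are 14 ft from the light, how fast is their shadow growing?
6 ft/s

By similar triangles: 9/(x+s) = 6/s
Solving: s = 6x/3
ds/dt = 6/3 · dx/dt = 2 · 3 = 6 ft/s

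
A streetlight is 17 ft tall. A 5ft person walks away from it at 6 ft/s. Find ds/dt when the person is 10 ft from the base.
5/2 ft/s

By similar triangles: 17/(x+s) = 5/s
Solving: s = 5x/12
ds/dt = 5/12 · dx/dt = 5/12 · 6 = 5/2 ft/s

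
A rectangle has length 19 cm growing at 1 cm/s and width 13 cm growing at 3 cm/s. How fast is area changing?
70 cm²/s

A = lw
dA/dt = w·dl/dt + l·dw/dt = 13·1 + 19·3 = 70 cm²/s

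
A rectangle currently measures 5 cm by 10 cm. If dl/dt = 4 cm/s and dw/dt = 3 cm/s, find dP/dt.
14 cm/s

P = 2(l + w)
dP/dt = 2(dl/dt + dw/dt) = 2(4 + 3) = 14 cm/s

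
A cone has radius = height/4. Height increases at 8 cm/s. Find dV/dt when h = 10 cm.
50π cm³/s

V = (1/3)π(h/4)²h = πh³/48
dV/dt = πh²/16 · 8
At h = 10: dV/dt = 50π cm³/s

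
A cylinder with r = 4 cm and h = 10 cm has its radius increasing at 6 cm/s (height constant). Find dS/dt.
216π cm²/s

S = 2πrh + 2πr² (lateral + bases)
dS/dt = (2πh + 4πr)·dr/dt = (2π·10 + 4π·4)·6
= 216π cm²/s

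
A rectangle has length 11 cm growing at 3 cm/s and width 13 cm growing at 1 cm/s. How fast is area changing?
50 cm²/s

A = lw
dA/dt = w·dl/dt + l·dw/dt = 13·3 + 11·1 = 50 cm²/s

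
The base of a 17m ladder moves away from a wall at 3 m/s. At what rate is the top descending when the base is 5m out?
5√66/44 ≈ 0.9232 m/s

x² + y² = 17²
2x·dx/dt + 2y·dy/dt = 0
dy/dt = -x/y · dx/dt = -5/(2√66) · 3 = -5√66/44 m/s
The top is descending at 5√66/44 ≈ 0.9232 m/s.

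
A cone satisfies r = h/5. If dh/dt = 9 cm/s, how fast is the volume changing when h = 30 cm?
324π cm³/s

V = (1/3)π(h/5)²h = πh³/75
dV/dt = πh²/25 · 9
At h = 30: dV/dt = 324π cm³/s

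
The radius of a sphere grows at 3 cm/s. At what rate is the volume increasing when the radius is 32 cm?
12288π cm³/s

V = (4/3)πr³
dV/dt = dV/dr · dr/dt = 4πr² · 3
At r = 32: dV/dt = 12288π cm³/s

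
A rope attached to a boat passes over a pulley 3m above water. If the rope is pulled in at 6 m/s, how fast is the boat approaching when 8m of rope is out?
48√55/55 ≈ 6.472 m/s

rope² = x² + 3²
x = √(8² - 3²) = √55
dx/dt = (rope/x) · d(rope)/dt = (8/√55) · (-6) = -48√55/55 m/s
The boat approaches at 48√55/55 ≈ 6.472 m/s.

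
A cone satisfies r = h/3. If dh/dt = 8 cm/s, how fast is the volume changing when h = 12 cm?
128π cm³/s

V = (1/3)π(h/3)²h = πh³/27
dV/dt = πh²/9 · 8
At h = 12: dV/dt = 128π cm³/s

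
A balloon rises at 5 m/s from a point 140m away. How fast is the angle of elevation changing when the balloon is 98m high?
0.023969 rad/s

tan(θ) = y/140
sec²(θ) · dθ/dt = (1/140) · dy/dt
dθ/dt = cos²(θ)/140 · 5 = 140/(140² + 98²) · 5
dθ/dt = 0.023969 rad/s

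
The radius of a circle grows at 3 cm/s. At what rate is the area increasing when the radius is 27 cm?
162π cm²/s

A = πr²
dA/dt = 2πr · dr/dt = 2π(27)(3) = 162π cm²/s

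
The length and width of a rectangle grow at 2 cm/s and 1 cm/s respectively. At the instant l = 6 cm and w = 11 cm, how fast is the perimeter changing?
6 cm/s

P = 2(l + w)
dP/dt = 2(dl/dt + dw/dt) = 2(2 + 1) = 6 cm/s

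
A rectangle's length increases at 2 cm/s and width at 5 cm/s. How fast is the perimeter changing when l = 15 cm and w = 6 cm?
14 cm/s

P = 2(l + w)
dP/dt = 2(dl/dt + dw/dt) = 2(2 + 5) = 14 cm/s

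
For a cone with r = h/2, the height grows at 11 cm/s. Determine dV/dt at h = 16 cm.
704π cm³/s

V = (1/3)π(h/2)²h = πh³/12
dV/dt = πh²/4 · 11
At h = 16: dV/dt = 704π cm³/s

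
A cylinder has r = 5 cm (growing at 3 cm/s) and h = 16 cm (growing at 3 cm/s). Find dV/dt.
555π cm³/s

V = πr²h
dV/dt = 2πrh·dr/dt + πr²·dh/dt
= 2π(5)(16)(3) + π(5)²(3)
= 555π cm³/s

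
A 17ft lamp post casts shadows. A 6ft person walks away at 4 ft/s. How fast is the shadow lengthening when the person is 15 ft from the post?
24/11 ft/s

By similar triangles: 17/(x+s) = 6/s
Solving: s = 6x/11
ds/dt = 6/11 · dx/dt = 6/11 · 4 = 24/11 ft/s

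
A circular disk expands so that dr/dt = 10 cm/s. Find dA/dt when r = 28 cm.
560π cm²/s

A = πr²
dA/dt = 2πr · dr/dt = 2π(28)(10) = 560π cm²/s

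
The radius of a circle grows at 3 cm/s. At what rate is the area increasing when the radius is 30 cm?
180π cm²/s

A = πr²
dA/dt = 2πr · dr/dt = 2π(30)(3) = 180π cm²/s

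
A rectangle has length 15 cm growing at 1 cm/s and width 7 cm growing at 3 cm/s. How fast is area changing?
52 cm²/s

A = lw
dA/dt = w·dl/dt + l·dw/dt = 7·1 + 15·3 = 52 cm²/s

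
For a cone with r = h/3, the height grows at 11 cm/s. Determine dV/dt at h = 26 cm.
7436π/9 cm³/s

V = (1/3)π(h/3)²h = πh³/27
dV/dt = πh²/9 · 11
At h = 26: dV/dt = 7436π/9 cm³/s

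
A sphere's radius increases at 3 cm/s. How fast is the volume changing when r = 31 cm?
11532π cm³/s

V = (4/3)πr³
dV/dt = dV/dr · dr/dt = 4πr² · 3
At r = 31: dV/dt = 11532π cm³/s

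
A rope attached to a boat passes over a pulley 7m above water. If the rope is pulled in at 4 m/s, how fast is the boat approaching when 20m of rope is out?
80√39/117 ≈ 4.27 m/s

rope² = x² + 7²
x = √(20² - 7²) = 3√39
dx/dt = (rope/x) · d(rope)/dt = (20/(3√39)) · (-4) = -80√39/117 m/s
The boat approaches at 80√39/117 ≈ 4.27 m/s.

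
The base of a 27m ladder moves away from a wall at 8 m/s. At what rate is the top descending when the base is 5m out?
5√11/11 ≈ 1.508 m/s

x² + y² = 27²
2x·dx/dt + 2y·dy/dt = 0
dy/dt = -x/y · dx/dt = -5/(8√11) · 8 = -5√11/11 m/s
The top is descending at 5√11/11 ≈ 1.508 m/s.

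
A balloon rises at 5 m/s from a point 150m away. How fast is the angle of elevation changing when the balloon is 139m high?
0.017934 rad/s

tan(θ) = y/150
sec²(θ) · dθ/dt = (1/150) · dy/dt
dθ/dt = cos²(θ)/150 · 5 = 150/(150² + 139²) · 5
dθ/dt = 0.017934 rad/s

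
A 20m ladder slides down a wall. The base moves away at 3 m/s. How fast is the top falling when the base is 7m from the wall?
7√39/39 ≈ 1.121 m/s

x² + y² = 20²
2x·dx/dt + 2y·dy/dt = 0
dy/dt = -x/y · dx/dt = -7/(3√39) · 3 = -7√39/39 m/s
The top is descending at 7√39/39 ≈ 1.121 m/s.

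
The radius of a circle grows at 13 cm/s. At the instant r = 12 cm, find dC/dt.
26π cm/s

C = 2πr
dC/dt = 2π · dr/dt = 2π · 13 = 26π cm/s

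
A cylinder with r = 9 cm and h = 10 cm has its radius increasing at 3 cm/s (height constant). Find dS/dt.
168π cm²/s

S = 2πrh + 2πr² (lateral + bases)
dS/dt = (2πh + 4πr)·dr/dt = (2π·10 + 4π·9)·3
= 168π cm²/s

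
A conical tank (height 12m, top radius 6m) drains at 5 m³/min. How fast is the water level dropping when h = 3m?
20/(9π) ≈ 0.7074 m/min

r/h = 6/12, so r = (1/2)h
V = (1/3)πr²h = (1/3)π((1/2)h)²h = (1/12)πh³
dV/dh = (1/4)πh²
dh/dt = (dV/dt)/(dV/dh) = -5/((1/4)π·3²) = -20/(9π) m/min
The level is dropping at 20/(9π) ≈ 0.7074 m/min.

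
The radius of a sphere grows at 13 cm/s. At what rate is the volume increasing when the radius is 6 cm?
1872π cm³/s

V = (4/3)πr³
dV/dt = dV/dr · dr/dt = 4πr² · 13
At r = 6: dV/dt = 1872π cm³/s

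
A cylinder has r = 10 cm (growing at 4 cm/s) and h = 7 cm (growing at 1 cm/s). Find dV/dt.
660π cm³/s

V = πr²h
dV/dt = 2πrh·dr/dt + πr²·dh/dt
= 2π(10)(7)(4) + π(10)²(1)
= 660π cm³/s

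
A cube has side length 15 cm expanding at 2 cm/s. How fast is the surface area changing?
360 cm²/s

A = 6s²
dA/dt = 12s · ds/dt = 12·15·2 = 360 cm²/s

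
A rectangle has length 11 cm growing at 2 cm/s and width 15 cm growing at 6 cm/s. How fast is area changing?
96 cm²/s

A = lw
dA/dt = w·dl/dt + l·dw/dt = 15·2 + 11·6 = 96 cm²/s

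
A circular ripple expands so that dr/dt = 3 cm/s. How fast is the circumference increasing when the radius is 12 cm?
6π cm/s

C = 2πr
dC/dt = 2π · dr/dt = 2π · 3 = 6π cm/s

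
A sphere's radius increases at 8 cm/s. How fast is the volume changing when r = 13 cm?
5408π cm³/s

V = (4/3)πr³
dV/dt = dV/dr · dr/dt = 4πr² · 8
At r = 13: dV/dt = 5408π cm³/s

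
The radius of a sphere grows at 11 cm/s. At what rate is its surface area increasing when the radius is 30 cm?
2640π cm²/s

S = 4πr²
dS/dt = dS/dr · dr/dt = 8πr · 11
At r = 30: dS/dt = 2640π cm²/s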